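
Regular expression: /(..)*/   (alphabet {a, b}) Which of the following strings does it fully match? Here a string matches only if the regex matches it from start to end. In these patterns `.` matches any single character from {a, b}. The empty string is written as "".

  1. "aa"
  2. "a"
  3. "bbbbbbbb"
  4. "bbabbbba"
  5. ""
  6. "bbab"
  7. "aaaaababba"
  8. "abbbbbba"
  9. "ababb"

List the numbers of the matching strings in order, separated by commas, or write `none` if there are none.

1 → match
2 → no match
3 → match
4 → match
5 → match
6 → match
7 → match
8 → match
9 → no match

1, 3, 4, 5, 6, 7, 8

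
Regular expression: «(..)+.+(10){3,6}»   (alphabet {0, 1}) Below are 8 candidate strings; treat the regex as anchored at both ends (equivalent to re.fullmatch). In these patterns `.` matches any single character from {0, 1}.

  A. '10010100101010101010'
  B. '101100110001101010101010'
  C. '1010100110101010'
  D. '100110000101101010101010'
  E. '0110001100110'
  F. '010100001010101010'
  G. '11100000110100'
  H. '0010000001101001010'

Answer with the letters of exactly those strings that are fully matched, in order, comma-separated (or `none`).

A → match
B → match
C → match
D → match
E → no match
F → match
G → no match — must end with '10'
H → no match

A, B, C, D, F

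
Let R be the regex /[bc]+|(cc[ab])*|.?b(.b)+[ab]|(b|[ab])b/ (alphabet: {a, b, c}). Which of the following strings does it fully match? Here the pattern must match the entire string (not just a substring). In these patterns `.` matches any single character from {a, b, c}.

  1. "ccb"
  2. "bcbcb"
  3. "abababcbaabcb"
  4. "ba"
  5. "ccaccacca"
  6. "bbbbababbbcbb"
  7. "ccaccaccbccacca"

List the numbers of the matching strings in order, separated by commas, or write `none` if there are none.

1 → match
2 → match
3 → no match
4 → no match
5 → match
6 → match
7 → match

1, 2, 5, 6, 7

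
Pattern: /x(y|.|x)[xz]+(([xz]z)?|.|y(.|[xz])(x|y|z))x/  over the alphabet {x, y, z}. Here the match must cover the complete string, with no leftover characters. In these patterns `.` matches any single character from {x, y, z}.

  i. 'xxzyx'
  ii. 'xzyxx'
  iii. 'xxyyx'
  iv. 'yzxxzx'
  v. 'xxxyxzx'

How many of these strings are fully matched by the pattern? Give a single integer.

i. 'xxzyx' → match
ii. 'xzyxx' → no match
iii. 'xxyyx' → no match
iv. 'yzxxzx' → no match — must start with 'x'
v. 'xxxyxzx' → match
Total matched: 2

2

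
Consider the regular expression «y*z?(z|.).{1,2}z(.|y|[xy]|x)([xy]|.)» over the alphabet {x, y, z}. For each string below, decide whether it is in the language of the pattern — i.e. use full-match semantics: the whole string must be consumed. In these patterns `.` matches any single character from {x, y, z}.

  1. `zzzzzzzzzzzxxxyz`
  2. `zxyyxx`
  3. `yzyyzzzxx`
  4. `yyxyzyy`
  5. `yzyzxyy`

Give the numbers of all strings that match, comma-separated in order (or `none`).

1 → no match
2 → no match
3 → no match
4 → match
5 → no match

4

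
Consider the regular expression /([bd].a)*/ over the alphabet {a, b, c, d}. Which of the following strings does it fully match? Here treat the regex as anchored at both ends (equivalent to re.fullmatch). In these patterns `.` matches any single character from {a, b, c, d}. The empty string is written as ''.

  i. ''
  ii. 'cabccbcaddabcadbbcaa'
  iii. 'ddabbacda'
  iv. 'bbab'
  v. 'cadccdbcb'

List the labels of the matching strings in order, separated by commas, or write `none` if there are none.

i → match
ii → no match
iii → no match
iv → no match
v → no match

i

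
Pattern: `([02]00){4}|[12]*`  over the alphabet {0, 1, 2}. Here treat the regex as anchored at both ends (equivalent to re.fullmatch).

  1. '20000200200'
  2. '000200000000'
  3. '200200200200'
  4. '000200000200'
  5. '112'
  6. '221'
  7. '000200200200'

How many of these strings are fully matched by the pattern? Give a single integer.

1 → no match
2 → match
3 → match
4 → match
5 → match
6 → match
7 → match
Total matched: 6

6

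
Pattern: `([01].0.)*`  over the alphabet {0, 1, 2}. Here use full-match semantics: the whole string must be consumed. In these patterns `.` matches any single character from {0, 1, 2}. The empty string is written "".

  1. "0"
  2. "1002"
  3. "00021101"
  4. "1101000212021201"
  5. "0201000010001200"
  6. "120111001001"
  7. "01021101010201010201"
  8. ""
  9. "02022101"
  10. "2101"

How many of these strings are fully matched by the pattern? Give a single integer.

7

1 → no match
2 → match
3 → match
4 → match
5 → match
6 → match
7 → match
8 → match
9 → no match
10 → no match
Total matched: 7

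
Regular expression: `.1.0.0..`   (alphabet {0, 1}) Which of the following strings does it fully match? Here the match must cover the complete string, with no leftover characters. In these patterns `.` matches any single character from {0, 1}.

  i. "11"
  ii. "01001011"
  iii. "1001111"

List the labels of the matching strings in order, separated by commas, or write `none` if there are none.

ii

i → no match
ii → match
iii → no match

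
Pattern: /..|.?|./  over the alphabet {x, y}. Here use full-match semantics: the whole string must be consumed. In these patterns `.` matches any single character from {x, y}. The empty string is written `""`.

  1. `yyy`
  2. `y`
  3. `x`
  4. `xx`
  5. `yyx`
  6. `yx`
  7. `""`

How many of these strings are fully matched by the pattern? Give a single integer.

5

1. `yyy` → no match
2. `y` → match
3. `x` → match
4. `xx` → match
5. `yyx` → no match
6. `yx` → match
7. `""` → match
Total matched: 5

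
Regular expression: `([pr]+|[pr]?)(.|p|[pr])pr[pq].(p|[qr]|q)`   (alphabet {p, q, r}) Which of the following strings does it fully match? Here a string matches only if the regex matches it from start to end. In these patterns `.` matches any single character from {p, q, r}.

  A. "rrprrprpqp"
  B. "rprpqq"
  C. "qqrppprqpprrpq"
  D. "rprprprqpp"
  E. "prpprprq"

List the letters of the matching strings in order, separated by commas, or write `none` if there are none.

A, B, D, E

A. "rrprrprpqp" → match
B. "rprpqq" → match
C → no match
D. "rprprprqpp" → match
E. "prpprprq" → match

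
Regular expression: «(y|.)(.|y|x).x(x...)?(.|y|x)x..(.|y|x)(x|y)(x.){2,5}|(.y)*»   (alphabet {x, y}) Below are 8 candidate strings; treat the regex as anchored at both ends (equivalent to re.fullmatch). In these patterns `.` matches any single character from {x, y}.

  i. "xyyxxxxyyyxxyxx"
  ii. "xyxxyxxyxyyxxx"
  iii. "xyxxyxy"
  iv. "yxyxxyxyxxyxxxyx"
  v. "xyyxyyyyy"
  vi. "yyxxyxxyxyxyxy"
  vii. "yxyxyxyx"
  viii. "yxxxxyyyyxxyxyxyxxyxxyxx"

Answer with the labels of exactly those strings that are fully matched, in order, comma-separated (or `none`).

i → no match
ii → no match
iii → no match
iv → no match
v → no match
vi → match
vii → no match
viii → no match

vi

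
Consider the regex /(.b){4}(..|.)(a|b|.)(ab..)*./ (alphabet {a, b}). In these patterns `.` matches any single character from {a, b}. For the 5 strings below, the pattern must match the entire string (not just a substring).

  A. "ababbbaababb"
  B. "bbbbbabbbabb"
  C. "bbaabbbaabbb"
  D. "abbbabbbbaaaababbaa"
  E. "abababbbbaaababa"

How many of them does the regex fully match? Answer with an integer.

1

A. "ababbbaababb" → no match
B. "bbbbbabbbabb" → no match
C. "bbaabbbaabbb" → no match
D → no match
E → match
Total matched: 1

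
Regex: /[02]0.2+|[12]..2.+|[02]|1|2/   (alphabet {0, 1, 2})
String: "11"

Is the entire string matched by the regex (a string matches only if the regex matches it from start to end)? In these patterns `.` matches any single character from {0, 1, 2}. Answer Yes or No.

No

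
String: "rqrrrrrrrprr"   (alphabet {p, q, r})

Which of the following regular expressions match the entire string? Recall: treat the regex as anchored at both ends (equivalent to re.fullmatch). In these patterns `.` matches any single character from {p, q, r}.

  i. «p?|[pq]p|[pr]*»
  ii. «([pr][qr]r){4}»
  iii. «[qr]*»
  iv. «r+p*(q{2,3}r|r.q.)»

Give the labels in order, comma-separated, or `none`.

ii

i → no match
ii → match
iii → no match
iv → no match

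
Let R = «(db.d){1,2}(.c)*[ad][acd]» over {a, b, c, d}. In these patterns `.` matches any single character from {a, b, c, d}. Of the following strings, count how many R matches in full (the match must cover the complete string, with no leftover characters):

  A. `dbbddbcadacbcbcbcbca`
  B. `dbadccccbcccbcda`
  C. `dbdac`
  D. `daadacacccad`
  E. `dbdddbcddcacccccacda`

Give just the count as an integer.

2

A → no match
B → match
C. `dbdac` → no match
D. `daadacacccad` → no match — must start with `db`
E → match
Total matched: 2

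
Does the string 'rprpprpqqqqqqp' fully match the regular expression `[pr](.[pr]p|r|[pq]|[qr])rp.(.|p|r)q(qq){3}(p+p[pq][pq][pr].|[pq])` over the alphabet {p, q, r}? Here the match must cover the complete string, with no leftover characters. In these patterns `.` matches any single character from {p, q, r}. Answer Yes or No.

No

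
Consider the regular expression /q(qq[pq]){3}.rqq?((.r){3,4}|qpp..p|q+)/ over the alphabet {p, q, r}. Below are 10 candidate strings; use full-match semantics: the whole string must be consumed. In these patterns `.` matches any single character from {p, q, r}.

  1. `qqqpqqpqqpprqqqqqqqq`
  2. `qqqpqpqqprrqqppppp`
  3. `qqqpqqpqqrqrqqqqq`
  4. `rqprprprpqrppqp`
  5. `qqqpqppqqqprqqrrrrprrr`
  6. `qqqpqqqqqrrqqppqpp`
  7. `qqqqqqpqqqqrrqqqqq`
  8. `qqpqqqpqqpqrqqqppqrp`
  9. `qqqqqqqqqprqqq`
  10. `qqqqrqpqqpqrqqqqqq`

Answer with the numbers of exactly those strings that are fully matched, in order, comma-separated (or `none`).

1

1 → match
2 → no match
3 → no match
4 → no match — must start with `qqq`
5 → no match
6 → no match
7 → no match
8 → no match — must start with `qqq`
9 → no match
10 → no match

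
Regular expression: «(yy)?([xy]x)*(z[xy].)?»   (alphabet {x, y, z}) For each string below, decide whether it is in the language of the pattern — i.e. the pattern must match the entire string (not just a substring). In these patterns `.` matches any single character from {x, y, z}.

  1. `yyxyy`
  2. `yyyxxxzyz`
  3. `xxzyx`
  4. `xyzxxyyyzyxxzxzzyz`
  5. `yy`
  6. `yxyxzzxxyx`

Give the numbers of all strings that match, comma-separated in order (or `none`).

1 → no match
2 → match
3 → match
4 → no match
5 → match
6 → no match

2, 3, 5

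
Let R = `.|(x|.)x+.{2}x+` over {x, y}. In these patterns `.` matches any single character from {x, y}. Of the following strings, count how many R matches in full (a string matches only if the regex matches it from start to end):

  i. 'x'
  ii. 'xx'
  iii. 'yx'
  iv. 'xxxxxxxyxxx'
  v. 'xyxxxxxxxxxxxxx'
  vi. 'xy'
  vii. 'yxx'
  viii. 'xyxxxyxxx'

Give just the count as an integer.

i. 'x' → match
ii. 'xx' → no match
iii. 'yx' → no match
iv. 'xxxxxxxyxxx' → match
v → no match
vi. 'xy' → no match
vii. 'yxx' → no match
viii. 'xyxxxyxxx' → no match
Total matched: 2

2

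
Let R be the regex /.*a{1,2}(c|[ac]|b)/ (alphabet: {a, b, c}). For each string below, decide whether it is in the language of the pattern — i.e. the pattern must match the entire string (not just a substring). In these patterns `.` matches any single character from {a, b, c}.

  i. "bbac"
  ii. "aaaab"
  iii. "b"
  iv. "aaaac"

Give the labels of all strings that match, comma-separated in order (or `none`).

i, ii, iv

i. "bbac" → match
ii. "aaaab" → match
iii. "b" → no match
iv. "aaaac" → match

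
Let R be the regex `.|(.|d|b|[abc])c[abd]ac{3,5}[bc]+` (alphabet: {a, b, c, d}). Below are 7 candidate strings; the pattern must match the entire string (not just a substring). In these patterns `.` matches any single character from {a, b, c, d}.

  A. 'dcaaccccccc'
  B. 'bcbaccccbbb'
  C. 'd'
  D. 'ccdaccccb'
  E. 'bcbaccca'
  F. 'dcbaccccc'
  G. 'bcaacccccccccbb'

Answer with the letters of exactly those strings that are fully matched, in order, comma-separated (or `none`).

A. 'dcaaccccccc' → match
B. 'bcbaccccbbb' → match
C. 'd' → match
D. 'ccdaccccb' → match
E. 'bcbaccca' → no match
F. 'dcbaccccc' → match
G → match

A, B, C, D, F, G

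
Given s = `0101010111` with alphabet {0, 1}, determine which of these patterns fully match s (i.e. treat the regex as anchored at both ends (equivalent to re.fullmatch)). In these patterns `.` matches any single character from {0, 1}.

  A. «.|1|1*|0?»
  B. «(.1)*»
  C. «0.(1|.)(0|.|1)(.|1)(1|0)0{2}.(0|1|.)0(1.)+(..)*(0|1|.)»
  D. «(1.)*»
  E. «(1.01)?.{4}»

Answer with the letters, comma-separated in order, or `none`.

B

A → no match
B → match
C → no match
D → no match
E → no match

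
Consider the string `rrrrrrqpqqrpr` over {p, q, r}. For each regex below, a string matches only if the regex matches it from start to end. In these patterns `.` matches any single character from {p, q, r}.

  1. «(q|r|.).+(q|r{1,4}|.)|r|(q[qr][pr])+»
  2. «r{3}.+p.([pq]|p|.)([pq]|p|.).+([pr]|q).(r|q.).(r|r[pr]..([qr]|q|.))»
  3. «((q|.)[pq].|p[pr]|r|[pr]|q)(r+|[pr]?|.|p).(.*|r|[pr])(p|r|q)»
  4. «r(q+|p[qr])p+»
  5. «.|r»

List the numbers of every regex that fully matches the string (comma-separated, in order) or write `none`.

1, 3

1 → match
2 → no match
3 → match
4 → no match — must end with `p`
5 → no match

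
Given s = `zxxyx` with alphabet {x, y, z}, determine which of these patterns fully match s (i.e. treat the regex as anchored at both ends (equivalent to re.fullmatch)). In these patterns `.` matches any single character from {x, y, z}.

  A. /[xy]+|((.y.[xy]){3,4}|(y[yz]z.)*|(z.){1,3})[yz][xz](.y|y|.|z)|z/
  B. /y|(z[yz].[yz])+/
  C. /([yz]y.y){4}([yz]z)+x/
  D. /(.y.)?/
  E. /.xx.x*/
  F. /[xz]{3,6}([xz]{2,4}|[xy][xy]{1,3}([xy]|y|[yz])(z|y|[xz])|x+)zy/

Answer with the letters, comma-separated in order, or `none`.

A → no match
B → no match
C → no match — must end with `zx`
D → no match
E → match
F → no match — must end with `zy`

E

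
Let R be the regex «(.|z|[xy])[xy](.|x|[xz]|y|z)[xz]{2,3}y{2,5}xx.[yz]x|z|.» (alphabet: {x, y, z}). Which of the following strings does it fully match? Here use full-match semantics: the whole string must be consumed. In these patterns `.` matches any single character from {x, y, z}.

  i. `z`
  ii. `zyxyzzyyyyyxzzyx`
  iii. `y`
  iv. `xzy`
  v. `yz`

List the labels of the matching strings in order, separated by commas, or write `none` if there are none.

i, iii

i → match
ii → no match
iii → match
iv → no match
v → no match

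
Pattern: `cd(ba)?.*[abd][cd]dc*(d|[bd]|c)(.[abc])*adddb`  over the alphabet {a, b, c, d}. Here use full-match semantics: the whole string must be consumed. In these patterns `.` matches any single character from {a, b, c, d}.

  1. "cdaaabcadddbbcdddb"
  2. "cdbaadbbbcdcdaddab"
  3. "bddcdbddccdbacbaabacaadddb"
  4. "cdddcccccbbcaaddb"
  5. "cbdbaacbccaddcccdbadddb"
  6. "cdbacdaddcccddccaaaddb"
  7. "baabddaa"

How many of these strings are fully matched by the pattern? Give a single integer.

1 → no match — must end with "adddb"
2 → no match — must end with "adddb"
3 → no match — must start with "cd"
4 → no match — must end with "adddb"
5 → no match — must start with "cd"
6 → no match — must end with "adddb"
7 → no match — must start with "cd"
Total matched: 0

0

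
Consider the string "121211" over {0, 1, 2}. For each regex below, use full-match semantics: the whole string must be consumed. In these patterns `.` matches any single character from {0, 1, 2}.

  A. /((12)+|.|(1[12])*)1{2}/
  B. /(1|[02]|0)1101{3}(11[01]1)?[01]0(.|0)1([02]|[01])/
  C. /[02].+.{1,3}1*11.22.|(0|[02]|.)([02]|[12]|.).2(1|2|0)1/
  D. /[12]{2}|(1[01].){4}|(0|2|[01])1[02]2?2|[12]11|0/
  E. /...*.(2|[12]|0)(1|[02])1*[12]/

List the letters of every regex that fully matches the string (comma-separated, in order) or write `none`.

A → match
B → no match
C → match
D → no match
E → match

A, C, E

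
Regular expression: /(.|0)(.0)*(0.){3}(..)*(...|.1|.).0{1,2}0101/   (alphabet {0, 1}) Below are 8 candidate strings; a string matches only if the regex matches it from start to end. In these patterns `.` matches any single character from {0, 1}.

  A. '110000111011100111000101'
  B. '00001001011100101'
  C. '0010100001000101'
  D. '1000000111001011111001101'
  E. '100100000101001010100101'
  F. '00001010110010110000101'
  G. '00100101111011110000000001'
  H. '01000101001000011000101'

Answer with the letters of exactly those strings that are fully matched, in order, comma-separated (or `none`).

A → no match
B → match
C → match
D → no match — must end with '00101'
E → no match
F → match
G → no match — must end with '00101'
H → match

B, C, F, H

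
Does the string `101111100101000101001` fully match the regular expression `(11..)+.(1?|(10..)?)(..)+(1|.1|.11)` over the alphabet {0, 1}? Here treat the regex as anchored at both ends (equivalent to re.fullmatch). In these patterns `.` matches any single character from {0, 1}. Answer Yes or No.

Every match must start with `11`, but `101111100101000101001` does not.

No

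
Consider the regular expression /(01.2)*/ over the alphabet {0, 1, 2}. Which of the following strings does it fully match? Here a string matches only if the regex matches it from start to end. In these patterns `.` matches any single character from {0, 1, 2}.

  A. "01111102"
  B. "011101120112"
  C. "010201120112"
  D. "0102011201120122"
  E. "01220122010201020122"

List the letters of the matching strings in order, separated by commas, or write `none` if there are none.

C, D, E

A → no match
B → no match
C → match
D → match
E → match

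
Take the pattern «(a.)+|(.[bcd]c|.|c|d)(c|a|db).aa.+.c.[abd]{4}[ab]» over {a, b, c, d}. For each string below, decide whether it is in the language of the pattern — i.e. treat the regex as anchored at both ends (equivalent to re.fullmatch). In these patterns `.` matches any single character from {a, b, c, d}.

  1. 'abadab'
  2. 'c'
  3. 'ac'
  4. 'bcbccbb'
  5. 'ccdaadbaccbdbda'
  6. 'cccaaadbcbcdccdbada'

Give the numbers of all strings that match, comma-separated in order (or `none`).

1 → match
2 → no match
3 → match
4 → no match
5 → match
6 → match

1, 3, 5, 6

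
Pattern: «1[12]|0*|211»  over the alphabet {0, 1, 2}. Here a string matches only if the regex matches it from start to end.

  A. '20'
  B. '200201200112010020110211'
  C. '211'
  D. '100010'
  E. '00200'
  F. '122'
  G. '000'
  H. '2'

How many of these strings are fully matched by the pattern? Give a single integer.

A → no match
B → no match
C → match
D → no match
E → no match
F → no match
G → match
H → no match
Total matched: 2

2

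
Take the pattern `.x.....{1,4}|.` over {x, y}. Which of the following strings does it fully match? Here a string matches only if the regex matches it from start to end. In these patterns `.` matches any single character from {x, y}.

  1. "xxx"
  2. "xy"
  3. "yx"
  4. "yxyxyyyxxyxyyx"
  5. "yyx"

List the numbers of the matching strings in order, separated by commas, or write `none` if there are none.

none

1 → no match
2 → no match
3 → no match
4 → no match
5 → no match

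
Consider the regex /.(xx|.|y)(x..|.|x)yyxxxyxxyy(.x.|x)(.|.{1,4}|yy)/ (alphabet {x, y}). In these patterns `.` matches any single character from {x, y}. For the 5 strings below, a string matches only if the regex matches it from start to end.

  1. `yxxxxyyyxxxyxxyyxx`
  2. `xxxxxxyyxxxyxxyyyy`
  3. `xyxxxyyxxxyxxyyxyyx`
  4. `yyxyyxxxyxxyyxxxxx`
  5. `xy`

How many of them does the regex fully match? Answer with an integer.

1 → match
2 → no match
3 → match
4 → match
5. `xy` → no match
Total matched: 3

3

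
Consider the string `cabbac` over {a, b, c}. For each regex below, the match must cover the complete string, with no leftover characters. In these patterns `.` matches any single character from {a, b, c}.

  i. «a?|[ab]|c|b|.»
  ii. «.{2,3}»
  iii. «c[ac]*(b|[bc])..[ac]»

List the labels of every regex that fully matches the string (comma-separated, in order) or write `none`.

i → no match
ii → no match
iii → match

iii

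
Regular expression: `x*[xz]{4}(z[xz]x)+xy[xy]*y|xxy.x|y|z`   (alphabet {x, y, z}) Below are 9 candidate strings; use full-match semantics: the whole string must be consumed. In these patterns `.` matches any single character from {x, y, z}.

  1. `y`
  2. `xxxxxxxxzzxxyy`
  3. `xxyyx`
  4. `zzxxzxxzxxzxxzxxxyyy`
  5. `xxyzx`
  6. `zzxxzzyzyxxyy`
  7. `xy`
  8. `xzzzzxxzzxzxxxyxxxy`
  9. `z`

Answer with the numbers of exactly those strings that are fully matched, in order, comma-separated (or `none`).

1, 2, 3, 4, 5, 8, 9

1. `y` → match
2 → match
3. `xxyyx` → match
4 → match
5. `xxyzx` → match
6 → no match
7. `xy` → no match
8 → match
9. `z` → match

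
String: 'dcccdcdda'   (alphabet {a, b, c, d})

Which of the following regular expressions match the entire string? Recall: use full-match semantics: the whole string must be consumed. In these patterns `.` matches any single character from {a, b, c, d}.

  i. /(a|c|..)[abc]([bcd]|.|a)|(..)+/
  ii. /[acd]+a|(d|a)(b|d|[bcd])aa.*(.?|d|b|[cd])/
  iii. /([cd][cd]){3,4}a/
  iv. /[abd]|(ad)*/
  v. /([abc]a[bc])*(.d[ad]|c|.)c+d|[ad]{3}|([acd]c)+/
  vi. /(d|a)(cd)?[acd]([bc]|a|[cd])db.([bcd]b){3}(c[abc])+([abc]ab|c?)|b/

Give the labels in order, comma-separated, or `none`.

i → no match
ii → match
iii → match
iv → no match
v → no match
vi → no match

ii, iii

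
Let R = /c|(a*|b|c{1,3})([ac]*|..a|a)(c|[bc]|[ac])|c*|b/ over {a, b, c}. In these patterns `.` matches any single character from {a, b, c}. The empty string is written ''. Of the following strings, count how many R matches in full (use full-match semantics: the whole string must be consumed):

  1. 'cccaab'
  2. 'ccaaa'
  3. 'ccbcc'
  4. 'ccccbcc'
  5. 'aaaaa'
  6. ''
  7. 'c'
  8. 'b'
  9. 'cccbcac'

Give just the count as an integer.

7

1 → match
2 → match
3 → no match
4 → no match
5 → match
6 → match
7 → match
8 → match
9 → match
Total matched: 7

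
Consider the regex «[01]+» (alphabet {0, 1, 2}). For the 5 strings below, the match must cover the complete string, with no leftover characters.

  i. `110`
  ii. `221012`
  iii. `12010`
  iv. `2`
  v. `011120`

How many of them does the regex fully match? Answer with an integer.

i → match
ii → no match
iii → no match
iv → no match
v → no match
Total matched: 1

1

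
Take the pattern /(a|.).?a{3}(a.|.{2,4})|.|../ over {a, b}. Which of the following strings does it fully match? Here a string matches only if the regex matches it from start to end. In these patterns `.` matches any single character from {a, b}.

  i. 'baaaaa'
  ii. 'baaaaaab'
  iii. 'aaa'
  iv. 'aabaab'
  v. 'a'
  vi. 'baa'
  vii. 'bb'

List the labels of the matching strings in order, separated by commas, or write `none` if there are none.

i → match
ii → match
iii → no match
iv → no match
v → match
vi → no match
vii → match

i, ii, v, vii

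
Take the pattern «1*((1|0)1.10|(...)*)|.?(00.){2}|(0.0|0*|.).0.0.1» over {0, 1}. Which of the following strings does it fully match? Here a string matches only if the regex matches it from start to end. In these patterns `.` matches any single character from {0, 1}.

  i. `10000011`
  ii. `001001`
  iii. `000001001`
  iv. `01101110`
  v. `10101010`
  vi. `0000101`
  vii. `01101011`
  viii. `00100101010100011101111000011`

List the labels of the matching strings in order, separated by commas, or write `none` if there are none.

i. `10000011` → no match
ii. `001001` → match
iii. `000001001` → match
iv. `01101110` → no match
v. `10101010` → no match
vi. `0000101` → no match
vii. `01101011` → no match
viii → no match

ii, iii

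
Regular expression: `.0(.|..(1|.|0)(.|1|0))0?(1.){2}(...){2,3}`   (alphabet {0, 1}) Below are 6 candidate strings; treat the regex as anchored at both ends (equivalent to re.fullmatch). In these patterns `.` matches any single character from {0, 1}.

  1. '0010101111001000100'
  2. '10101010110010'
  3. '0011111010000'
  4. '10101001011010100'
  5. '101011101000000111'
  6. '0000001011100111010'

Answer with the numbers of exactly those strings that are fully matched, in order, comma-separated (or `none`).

1, 2, 3, 4, 6

1 → match
2 → match
3 → match
4 → match
5 → no match
6 → match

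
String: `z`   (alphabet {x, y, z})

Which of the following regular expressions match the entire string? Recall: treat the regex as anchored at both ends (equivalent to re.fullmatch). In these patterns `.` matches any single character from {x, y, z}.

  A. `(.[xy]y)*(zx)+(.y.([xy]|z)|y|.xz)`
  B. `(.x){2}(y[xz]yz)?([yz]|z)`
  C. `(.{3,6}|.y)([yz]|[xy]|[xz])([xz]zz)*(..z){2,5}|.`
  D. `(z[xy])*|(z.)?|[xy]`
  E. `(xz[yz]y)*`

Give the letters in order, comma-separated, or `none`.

C

A → no match
B → no match
C → match
D → no match
E → no match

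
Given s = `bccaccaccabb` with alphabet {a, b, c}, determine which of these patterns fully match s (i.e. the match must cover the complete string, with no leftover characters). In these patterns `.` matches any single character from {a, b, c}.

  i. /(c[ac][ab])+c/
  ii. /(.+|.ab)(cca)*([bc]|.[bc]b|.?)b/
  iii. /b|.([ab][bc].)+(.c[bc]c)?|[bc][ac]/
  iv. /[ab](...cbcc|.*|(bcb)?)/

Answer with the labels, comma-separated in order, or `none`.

ii, iv

i → no match — must start with `c`
ii → match
iii → no match
iv → match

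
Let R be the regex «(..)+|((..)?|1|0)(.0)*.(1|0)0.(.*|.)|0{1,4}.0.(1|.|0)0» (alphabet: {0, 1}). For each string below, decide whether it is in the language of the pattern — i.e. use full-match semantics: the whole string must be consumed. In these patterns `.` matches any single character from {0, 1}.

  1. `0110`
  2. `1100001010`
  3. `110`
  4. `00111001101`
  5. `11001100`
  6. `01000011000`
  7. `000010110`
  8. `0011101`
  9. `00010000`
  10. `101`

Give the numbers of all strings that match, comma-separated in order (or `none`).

1, 2, 5, 6, 7, 9

1. `0110` → match
2. `1100001010` → match
3. `110` → no match
4. `00111001101` → no match
5. `11001100` → match
6. `01000011000` → match
7. `000010110` → match
8. `0011101` → no match
9. `00010000` → match
10. `101` → no match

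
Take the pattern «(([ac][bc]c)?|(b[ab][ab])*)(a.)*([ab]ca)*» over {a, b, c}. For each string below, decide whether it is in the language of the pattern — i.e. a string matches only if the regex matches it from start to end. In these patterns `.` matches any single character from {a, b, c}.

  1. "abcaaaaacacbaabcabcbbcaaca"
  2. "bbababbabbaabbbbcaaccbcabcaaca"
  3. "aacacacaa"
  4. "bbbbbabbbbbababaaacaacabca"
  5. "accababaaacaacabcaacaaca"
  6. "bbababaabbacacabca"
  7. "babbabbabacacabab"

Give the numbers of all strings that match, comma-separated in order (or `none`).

4, 5, 7

1 → no match
2 → no match
3 → no match
4 → match
5 → match
6 → no match
7 → match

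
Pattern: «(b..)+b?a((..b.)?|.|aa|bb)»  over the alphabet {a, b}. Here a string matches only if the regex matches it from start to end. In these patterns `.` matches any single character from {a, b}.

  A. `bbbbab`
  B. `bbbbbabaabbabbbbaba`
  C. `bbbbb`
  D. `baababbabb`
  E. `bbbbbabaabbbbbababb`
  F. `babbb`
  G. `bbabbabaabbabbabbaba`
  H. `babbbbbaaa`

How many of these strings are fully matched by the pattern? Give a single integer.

6

A → match
B → match
C → no match
D → match
E → match
F → no match
G → match
H → match
Total matched: 6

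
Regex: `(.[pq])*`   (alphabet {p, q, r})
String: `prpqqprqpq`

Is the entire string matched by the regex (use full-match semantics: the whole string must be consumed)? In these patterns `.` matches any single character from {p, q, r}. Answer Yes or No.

No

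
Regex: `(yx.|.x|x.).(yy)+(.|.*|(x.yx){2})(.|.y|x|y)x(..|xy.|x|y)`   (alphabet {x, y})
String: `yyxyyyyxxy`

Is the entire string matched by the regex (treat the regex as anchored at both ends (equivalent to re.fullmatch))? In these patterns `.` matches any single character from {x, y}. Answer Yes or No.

No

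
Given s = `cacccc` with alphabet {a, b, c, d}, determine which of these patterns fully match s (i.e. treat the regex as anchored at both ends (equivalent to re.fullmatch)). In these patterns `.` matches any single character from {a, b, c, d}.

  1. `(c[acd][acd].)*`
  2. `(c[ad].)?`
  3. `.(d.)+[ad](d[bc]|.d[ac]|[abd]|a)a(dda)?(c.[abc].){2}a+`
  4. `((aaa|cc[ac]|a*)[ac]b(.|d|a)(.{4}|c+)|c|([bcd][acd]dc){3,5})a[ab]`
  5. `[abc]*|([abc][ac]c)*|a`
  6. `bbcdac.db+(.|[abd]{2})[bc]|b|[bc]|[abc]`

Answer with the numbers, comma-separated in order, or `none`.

1 → no match
2 → no match
3 → no match — must end with `a`
4 → no match
5 → match
6 → no match

5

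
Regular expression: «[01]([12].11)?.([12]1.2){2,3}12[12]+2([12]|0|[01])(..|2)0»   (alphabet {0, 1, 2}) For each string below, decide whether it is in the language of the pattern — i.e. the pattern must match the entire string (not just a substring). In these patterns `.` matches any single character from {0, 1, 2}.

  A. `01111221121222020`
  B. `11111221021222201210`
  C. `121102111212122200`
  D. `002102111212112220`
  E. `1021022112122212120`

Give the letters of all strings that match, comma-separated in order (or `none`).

A → match
B → no match
C → match
D → match
E → match

A, C, D, E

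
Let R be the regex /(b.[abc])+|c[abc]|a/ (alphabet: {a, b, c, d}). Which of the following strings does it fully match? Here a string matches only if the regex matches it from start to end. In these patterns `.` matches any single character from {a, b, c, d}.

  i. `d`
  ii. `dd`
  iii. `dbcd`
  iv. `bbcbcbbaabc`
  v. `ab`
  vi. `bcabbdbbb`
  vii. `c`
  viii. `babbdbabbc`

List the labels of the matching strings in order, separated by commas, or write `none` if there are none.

i. `d` → no match
ii. `dd` → no match
iii. `dbcd` → no match
iv. `bbcbcbbaabc` → no match
v. `ab` → no match
vi. `bcabbdbbb` → no match
vii. `c` → no match
viii. `babbdbabbc` → no match

none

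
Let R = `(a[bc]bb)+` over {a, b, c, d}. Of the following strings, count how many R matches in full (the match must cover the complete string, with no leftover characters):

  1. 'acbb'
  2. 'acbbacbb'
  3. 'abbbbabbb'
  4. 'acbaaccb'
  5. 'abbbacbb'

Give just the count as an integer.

1 → match
2 → match
3 → no match
4 → no match — must end with 'bb'
5 → match
Total matched: 3

3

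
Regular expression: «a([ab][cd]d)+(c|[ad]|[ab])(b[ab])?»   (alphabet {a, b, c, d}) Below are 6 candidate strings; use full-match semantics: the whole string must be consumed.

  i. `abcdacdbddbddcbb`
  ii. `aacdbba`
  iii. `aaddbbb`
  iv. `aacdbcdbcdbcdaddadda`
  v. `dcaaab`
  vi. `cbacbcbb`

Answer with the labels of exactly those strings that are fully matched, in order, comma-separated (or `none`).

i → match
ii → match
iii → match
iv → match
v → no match — must start with `a`
vi → no match — must start with `a`

i, ii, iii, iv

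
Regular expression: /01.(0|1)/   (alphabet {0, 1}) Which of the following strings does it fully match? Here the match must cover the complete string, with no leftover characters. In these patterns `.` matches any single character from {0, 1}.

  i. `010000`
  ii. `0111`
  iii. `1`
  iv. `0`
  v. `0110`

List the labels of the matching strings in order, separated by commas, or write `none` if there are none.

ii, v

i → no match
ii → match
iii → no match — must start with `01`
iv → no match — must start with `01`
v → match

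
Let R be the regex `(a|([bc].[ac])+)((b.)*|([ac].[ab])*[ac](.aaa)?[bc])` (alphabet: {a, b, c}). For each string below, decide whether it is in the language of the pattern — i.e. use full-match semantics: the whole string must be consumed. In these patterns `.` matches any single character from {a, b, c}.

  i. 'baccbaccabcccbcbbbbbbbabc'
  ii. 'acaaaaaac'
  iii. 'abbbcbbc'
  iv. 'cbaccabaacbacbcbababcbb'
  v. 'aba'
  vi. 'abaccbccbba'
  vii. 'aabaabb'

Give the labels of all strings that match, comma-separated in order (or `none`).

i, ii, iv, v

i → match
ii → match
iii → no match
iv → match
v → match
vi → no match
vii → no match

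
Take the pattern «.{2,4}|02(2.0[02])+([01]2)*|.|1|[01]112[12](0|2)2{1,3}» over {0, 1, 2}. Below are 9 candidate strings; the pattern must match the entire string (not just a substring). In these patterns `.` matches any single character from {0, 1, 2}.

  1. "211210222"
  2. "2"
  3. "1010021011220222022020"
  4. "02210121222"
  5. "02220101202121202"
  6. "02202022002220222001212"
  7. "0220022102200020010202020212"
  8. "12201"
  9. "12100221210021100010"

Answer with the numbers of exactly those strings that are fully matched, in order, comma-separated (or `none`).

1 → no match
2 → match
3 → no match
4 → no match
5 → no match
6 → no match
7 → no match
8 → no match
9 → no match

2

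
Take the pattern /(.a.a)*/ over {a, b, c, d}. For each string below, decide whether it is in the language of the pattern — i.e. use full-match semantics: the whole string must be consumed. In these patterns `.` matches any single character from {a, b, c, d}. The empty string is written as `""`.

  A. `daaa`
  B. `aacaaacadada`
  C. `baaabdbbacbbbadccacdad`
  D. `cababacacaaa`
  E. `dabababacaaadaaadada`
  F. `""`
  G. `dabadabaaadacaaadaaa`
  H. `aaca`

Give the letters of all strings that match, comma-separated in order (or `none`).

A, B, D, E, F, G, H

A → match
B → match
C → no match
D → match
E → match
F → match
G → match
H → match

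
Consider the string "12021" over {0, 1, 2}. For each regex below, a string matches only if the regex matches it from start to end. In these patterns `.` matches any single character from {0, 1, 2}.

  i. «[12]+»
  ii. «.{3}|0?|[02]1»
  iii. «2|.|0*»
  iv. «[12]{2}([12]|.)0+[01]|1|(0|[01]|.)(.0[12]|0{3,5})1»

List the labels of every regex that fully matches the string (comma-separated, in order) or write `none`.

iv

i → no match
ii → no match
iii → no match
iv → match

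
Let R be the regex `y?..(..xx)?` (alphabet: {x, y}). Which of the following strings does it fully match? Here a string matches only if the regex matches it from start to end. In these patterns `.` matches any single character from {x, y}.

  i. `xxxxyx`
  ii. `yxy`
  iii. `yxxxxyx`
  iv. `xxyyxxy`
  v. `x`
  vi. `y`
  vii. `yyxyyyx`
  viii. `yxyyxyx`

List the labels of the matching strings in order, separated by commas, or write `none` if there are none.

ii

i → no match
ii → match
iii → no match
iv → no match
v → no match
vi → no match
vii → no match
viii → no match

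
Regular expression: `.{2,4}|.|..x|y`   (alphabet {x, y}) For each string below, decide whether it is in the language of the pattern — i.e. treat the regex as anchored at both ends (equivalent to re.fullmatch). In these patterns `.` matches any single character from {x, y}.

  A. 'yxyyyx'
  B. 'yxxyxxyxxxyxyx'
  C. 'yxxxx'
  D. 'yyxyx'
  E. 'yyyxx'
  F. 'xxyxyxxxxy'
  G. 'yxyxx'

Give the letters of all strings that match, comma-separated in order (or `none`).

A → no match
B → no match
C → no match
D → no match
E → no match
F → no match
G → no match

none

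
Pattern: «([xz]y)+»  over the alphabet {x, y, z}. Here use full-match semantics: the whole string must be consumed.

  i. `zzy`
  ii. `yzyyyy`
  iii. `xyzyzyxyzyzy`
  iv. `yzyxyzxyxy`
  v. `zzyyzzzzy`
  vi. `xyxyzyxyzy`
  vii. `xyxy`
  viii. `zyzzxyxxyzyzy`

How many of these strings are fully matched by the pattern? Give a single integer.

i. `zzy` → no match
ii. `yzyyyy` → no match
iii. `xyzyzyxyzyzy` → match
iv. `yzyxyzxyxy` → no match
v. `zzyyzzzzy` → no match
vi. `xyxyzyxyzy` → match
vii. `xyxy` → match
viii → no match
Total matched: 3

3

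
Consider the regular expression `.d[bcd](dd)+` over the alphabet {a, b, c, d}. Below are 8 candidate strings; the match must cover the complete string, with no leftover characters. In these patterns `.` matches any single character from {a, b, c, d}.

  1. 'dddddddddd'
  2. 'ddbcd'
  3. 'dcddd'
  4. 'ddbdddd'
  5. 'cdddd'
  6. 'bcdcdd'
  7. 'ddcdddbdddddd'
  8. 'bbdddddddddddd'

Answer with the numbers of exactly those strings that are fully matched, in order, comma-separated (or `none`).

4, 5

1 → no match
2 → no match — must end with 'dd'
3 → no match
4 → match
5 → match
6 → no match
7 → no match
8 → no match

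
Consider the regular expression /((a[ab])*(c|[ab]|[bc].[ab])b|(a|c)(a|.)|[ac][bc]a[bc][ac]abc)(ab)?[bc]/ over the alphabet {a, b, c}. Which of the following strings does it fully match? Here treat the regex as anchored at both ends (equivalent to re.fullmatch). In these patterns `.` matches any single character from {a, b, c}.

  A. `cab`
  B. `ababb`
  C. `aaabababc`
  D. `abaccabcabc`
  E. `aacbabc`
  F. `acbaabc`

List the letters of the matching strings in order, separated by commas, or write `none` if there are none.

A, B, C, D, E

A → match
B → match
C → match
D → match
E → match
F → no match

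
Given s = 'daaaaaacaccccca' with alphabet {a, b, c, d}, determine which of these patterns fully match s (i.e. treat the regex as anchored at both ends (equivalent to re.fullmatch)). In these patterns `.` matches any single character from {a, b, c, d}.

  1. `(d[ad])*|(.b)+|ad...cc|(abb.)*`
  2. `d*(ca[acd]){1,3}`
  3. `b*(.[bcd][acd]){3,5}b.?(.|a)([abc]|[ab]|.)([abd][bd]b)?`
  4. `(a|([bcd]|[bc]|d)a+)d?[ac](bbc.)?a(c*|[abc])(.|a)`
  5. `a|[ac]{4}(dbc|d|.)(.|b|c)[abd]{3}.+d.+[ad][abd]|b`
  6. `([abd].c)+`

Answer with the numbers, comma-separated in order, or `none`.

1 → no match
2 → no match
3 → no match
4 → match
5 → no match
6 → no match — must end with 'c'

4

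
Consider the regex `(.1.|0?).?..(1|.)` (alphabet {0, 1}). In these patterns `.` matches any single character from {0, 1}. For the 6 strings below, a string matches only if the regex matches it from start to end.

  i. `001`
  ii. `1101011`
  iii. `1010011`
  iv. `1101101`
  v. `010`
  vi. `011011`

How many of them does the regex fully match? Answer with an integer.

5

i → match
ii → match
iii → no match
iv → match
v → match
vi → match
Total matched: 5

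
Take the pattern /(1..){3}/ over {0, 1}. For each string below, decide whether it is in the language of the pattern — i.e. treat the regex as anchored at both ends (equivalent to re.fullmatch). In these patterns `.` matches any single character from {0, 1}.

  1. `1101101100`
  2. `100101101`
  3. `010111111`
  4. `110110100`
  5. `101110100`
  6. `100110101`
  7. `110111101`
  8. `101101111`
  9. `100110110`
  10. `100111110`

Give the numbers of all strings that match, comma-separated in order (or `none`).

1. `1101101100` → no match
2. `100101101` → match
3. `010111111` → no match — must start with `1`
4. `110110100` → match
5. `101110100` → match
6. `100110101` → match
7. `110111101` → match
8. `101101111` → match
9. `100110110` → match
10. `100111110` → match

2, 4, 5, 6, 7, 8, 9, 10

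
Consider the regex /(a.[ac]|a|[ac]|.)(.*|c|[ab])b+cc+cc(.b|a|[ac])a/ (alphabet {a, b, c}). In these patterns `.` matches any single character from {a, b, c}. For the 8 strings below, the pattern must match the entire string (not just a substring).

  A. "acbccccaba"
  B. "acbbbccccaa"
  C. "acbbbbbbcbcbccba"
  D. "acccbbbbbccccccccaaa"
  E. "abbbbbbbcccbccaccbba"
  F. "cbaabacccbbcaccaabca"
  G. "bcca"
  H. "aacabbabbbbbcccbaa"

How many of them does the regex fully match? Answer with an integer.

A. "acbccccaba" → match
B. "acbbbccccaa" → match
C → no match
D → no match
E → no match
F → no match
G. "bcca" → no match
H → no match
Total matched: 2

2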